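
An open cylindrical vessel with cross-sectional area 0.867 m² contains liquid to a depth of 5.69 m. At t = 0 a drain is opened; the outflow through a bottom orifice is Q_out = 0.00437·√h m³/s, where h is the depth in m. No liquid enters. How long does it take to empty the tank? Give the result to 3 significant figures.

Mass balance (ρ constant): A dh/dt = −0.00437 √h.
∫ h^(−1/2) dh = −(0.00437/A) ∫ dt, giving 2√h = 2√h₀ − (0.00437/A) t.
Tank is empty when √h = 0: t_empty = 2A√h₀/0.00437.
t_empty = 2·0.867·√5.69/0.00437 = 1.7340·2.3854/0.00437 = 946.51 s.

947 s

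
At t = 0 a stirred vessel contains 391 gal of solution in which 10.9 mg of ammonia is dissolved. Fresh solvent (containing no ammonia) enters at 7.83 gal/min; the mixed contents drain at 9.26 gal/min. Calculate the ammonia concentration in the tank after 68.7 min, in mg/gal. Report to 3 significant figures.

0.00572 mg/gal

Let m(t) be the amount of ammonia. Volume: V(t) = V₀ + (Q_in − Q_out) t = 391 − 1.4300 t; V(68.7) = 292.76 gal.
No ammonia enters, so dm/dt = −Q_out · (m/V).
Separate: dm/m = −Q_out dt/V(t) ⇒ ln(m/m₀) = −(Q_out/(Q_in−Q_out)) ln(V/V₀).
m = m₀ (V₀/V)^(Q_out/(Q_in−Q_out)) = 10.9 × (391/292.76)^(-6.4755) = 1.6737 mg.
C = m/V = 1.6737/292.76 = 0.0057169 mg/gal.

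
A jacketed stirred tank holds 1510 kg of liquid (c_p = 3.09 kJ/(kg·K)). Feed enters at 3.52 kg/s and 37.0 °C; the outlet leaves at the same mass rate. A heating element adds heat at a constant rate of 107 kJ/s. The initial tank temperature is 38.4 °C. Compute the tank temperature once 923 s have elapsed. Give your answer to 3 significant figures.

M c_p dT/dt = ṁ c_p (T_in − T) + Q̇.
τ = M/ṁ = 428.98 s; T_ss = T_in + Q̇/(ṁ c_p) = 37.0 + 107/(3.52·3.09) = 46.837 °C.
Solution: T(t) = T_ss + (T₀ − T_ss) e^(−t/τ).
T(923) = 46.837 + (-8.4375)·e^(−923/428.98) = 46.837 + (-8.4375)·0.11629 = 45.856 °C.

45.9 °C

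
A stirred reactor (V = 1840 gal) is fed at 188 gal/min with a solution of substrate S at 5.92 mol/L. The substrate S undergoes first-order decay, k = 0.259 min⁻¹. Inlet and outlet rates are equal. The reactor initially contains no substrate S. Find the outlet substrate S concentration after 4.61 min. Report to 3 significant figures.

1.36 mol/L

Accumulation = in − out − consumed: V dC/dt = Q C_in − Q C − k V C.
dC/dt = (Q/V) C_in − (Q/V + k) C; effective rate a = Q/V + k = 0.10217 + 0.259 = 0.36117 min⁻¹.
C_ss = Q C_in/(Q + kV) = 1.6747 mol/L; C(t) = C_ss + (C₀ − C_ss) e^(−a t).
C(4.61) = 1.6747 + (-1.6747)·e^(−0.36117·4.61) = 1.6747 + (-1.6747)·0.18919 = 1.3579 mol/L.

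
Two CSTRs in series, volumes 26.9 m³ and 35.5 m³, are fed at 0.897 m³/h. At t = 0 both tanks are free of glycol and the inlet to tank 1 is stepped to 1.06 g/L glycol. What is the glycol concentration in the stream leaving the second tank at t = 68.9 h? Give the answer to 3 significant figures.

Each tank obeys Vᵢ dCᵢ/dt = Q(Cᵢ₋₁ − Cᵢ), so τᵢ = Vᵢ/Q.
τ₁ = 26.9/0.897 = 29.989 h; τ₂ = 35.5/0.897 = 39.576 h.
Solving the cascade with C₁(0)=C₂(0)=0 gives C₂(t) = C_in[1 − (τ₁ e^(−t/τ₁) − τ₂ e^(−t/τ₂))/(τ₁ − τ₂)].
At t = 68.9: e^(−t/τ₁) = 0.10051, e^(−t/τ₂) = 0.17536.
C₂ = 1.06·[1 − (29.989·0.10051 − 39.576·0.17536)/(-9.5875)] = 1.06·0.59053 = 0.62596 g/L.

0.626 g/L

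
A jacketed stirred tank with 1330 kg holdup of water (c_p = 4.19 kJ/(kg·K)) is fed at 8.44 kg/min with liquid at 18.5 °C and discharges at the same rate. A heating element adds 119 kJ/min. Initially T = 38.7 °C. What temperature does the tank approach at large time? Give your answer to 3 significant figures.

21.9 °C

Energy balance: M c_p dT/dt = ṁ c_p (T_in − T) + 119.
At steady state dT/dt = 0 ⇒ T_ss = T_in + Q̇/(ṁ c_p) = 18.5 + 119/(8.44·4.19) = 21.865 °C.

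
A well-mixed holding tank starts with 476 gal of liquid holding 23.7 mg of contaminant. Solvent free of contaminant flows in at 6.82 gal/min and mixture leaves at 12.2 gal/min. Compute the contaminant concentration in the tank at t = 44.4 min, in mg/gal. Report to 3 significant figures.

0.0206 mg/gal

Let m(t) be the amount of contaminant. Volume: V(t) = V₀ + (Q_in − Q_out) t = 476 − 5.3800 t; V(44.4) = 237.13 gal.
No contaminant enters, so dm/dt = −Q_out · (m/V).
Separate: dm/m = −Q_out dt/V(t) ⇒ ln(m/m₀) = −(Q_out/(Q_in−Q_out)) ln(V/V₀).
m = m₀ (V₀/V)^(Q_out/(Q_in−Q_out)) = 23.7 × (476/237.13)^(-2.2677) = 4.8809 mg.
C = m/V = 4.8809/237.13 = 0.020583 mg/gal.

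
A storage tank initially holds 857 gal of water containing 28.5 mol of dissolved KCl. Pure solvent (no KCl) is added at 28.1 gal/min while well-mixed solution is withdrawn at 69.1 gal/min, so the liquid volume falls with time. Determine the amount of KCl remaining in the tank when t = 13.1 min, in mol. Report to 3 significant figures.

Let m(t) be the amount of KCl. Volume: V(t) = V₀ + (Q_in − Q_out) t = 857 − 41.000 t; V(13.1) = 319.90 gal.
No KCl enters, so dm/dt = −Q_out · (m/V).
Separate: dm/m = −Q_out dt/V(t) ⇒ ln(m/m₀) = −(Q_out/(Q_in−Q_out)) ln(V/V₀).
m = m₀ (V₀/V)^(Q_out/(Q_in−Q_out)) = 28.5 × (857/319.90)^(-1.6854) = 5.4146 mol.

5.41 mol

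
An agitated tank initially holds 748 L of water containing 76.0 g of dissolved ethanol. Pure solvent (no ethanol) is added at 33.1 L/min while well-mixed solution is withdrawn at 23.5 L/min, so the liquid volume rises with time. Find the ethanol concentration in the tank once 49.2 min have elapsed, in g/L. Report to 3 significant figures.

Let m(t) be the amount of ethanol. Volume: V(t) = V₀ + (Q_in − Q_out) t = 748 + 9.6000 t; V(49.2) = 1220.3 L.
Species balance (pure solvent in): dm/dt = −Q_out · m/V(t).
Separate: dm/m = −Q_out dt/V(t) ⇒ ln(m/m₀) = −(Q_out/(Q_in−Q_out)) ln(V/V₀).
m = m₀ (V₀/V)^(Q_out/(Q_in−Q_out)) = 76.0 × (748/1220.3)^(2.4479) = 22.933 g.
C = m/V = 22.933/1220.3 = 0.018792 g/L.

0.0188 g/L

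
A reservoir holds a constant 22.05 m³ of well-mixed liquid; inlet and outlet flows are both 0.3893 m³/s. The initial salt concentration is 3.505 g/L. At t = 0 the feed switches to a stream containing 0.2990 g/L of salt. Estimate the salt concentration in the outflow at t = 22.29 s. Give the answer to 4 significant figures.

2.462 g/L

Accumulation = in − out for the solute gives V dC/dt = Q(C_in − C).
So dC/dt = (C_in − C)/τ with τ = V/Q = 22.05/0.3893 = 56.6401 s.
Solution: C(t) = C_in + (C₀ − C_in) e^(−t/τ).
C(22.29) = 0.2990 + (3.505 − 0.2990)·e^(−22.29/56.6401) = 0.2990 + (3.20600)·0.674666 = 2.46198 g/L.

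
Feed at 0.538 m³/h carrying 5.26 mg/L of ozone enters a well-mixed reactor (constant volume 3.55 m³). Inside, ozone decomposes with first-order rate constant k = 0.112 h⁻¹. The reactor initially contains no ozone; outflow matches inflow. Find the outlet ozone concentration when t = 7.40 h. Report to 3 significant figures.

2.59 mg/L

Species balance: V dC/dt = Q C_in − Q C − k V C.
This is linear with rate a = Q/V + k = 0.26355 h⁻¹.
C_ss = Q C_in/(Q + kV) = 3.0247 mg/L; C(t) = C_ss + (C₀ − C_ss) e^(−a t).
C(7.40) = 3.0247 + (-3.0247)·e^(−0.26355·7.40) = 3.0247 + (-3.0247)·0.14224 = 2.5945 mg/L.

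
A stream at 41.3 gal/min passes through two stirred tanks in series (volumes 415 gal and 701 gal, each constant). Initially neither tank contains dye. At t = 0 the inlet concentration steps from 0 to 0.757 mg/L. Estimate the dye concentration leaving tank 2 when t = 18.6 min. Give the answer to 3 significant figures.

Each tank obeys Vᵢ dCᵢ/dt = Q(Cᵢ₋₁ − Cᵢ), so τᵢ = Vᵢ/Q.
τ₁ = 415/41.3 = 10.048 min; τ₂ = 701/41.3 = 16.973 min.
Solving the cascade with C₁(0)=C₂(0)=0 gives C₂(t) = C_in[1 − (τ₁ e^(−t/τ₁) − τ₂ e^(−t/τ₂))/(τ₁ − τ₂)].
At t = 18.6: e^(−t/τ₁) = 0.15707, e^(−t/τ₂) = 0.33426.
C₂ = 0.757·[1 − (10.048·0.15707 − 16.973·0.33426)/(-6.9249)] = 0.757·0.40863 = 0.30934 mg/L.

0.309 mg/L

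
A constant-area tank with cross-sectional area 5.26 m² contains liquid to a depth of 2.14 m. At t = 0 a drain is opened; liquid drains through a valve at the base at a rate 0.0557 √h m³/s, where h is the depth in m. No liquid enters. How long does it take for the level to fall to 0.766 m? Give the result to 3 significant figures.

Volume balance on the tank: A dh/dt = −0.0557 √h.
Separate and integrate: 2(√h − √h₀) = −(0.0557/A) t.
t = 2A(√h₀ − √h)/0.0557 = 2·5.26·(√2.14 − √0.766)/0.0557
  = 10.520 × (1.4629 − 0.87521) / 0.0557 = 110.99 s.

111 s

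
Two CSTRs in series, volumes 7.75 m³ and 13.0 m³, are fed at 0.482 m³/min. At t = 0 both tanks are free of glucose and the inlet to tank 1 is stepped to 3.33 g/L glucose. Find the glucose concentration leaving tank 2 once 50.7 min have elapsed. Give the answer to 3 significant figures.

Time constants: τᵢ = Vᵢ/Q for each well-mixed tank.
τ₁ = 7.75/0.482 = 16.079 min; τ₂ = 13.0/0.482 = 26.971 min.
Tank 1: C₁ = C_in(1 − e^(−t/τ₁)). Tank 2 (τ₁ ≠ τ₂): C₂ = C_in[1 − (τ₁ e^(−t/τ₁) − τ₂ e^(−t/τ₂))/(τ₁ − τ₂)].
At t = 50.7: e^(−t/τ₁) = 0.042715, e^(−t/τ₂) = 0.15262.
C₂ = 3.33·[1 − (16.079·0.042715 − 26.971·0.15262)/(-10.892)] = 3.33·0.68514 = 2.2815 g/L.

2.28 g/L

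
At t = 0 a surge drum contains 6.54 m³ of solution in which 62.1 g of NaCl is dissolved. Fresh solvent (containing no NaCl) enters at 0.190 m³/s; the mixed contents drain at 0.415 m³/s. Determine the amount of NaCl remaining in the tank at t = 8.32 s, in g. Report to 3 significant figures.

Let m(t) be the amount of NaCl. Volume: V(t) = V₀ + (Q_in − Q_out) t = 6.54 − 0.22500 t; V(8.32) = 4.6680 m³.
Solute balance: dm/dt = 0 − Q_out C = −Q_out m/V(t).
dm/m = −Q_out dt/(V₀ − 0.22500 t); integrating gives ln(m/m₀) = −(Q_out/(Q_in−Q_out)) ln(V/V₀).
m = m₀ (V₀/V)^(Q_out/(Q_in−Q_out)) = 62.1 × (6.54/4.6680)^(-1.8444) = 33.341 g.

33.3 g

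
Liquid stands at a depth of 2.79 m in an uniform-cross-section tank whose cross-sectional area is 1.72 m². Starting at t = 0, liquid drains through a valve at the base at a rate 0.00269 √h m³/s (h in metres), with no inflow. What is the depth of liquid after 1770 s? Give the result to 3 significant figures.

0.0819 m

A dh/dt = −Q_out = −0.00269 √h.
This is separable: 2 d(√h)/dt = −0.00269/A, so √h = √h₀ − (0.00269/(2A)) t.
√h = √2.79 − 0.00269·1770/(2·1.72) = 1.6703 − 1.3841 = 0.28623.
h = 0.28623² = 0.081928 m.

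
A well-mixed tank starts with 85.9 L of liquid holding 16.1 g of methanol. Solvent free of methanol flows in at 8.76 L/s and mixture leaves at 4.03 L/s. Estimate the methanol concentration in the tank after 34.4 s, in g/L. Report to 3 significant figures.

0.0262 g/L

Total volume: dV/dt = Q_in − Q_out = 4.7300 L/s, so V(t) = 85.9 + 4.7300 t and V(34.4) = 248.61 L.
Species balance (pure solvent in): dm/dt = −Q_out · m/V(t).
Separate: dm/m = −Q_out dt/V(t) ⇒ ln(m/m₀) = −(Q_out/(Q_in−Q_out)) ln(V/V₀).
m = m₀ (V₀/V)^(Q_out/(Q_in−Q_out)) = 16.1 × (85.9/248.61)^(0.85201) = 6.5103 g.
C = m/V = 6.5103/248.61 = 0.026186 g/L.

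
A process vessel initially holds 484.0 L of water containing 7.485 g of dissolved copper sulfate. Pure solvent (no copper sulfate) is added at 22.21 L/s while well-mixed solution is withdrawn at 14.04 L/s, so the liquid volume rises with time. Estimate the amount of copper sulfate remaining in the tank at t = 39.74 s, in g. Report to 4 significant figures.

3.098 g

Let m(t) be the amount of copper sulfate. Volume: V(t) = V₀ + (Q_in − Q_out) t = 484.0 + 8.17000 t; V(39.74) = 808.676 L.
Species balance (pure solvent in): dm/dt = −Q_out · m/V(t).
Separate: dm/m = −Q_out dt/V(t) ⇒ ln(m/m₀) = −(Q_out/(Q_in−Q_out)) ln(V/V₀).
m = m₀ (V₀/V)^(Q_out/(Q_in−Q_out)) = 7.485 × (484.0/808.676)^(1.71848) = 3.09808 g.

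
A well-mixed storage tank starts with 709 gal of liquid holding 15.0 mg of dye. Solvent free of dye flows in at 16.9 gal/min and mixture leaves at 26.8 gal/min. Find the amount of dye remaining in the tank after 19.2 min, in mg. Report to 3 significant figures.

6.44 mg

Total volume: dV/dt = Q_in − Q_out = -9.9000 gal/min, so V(t) = 709 − 9.9000 t and V(19.2) = 518.92 gal.
Species balance (pure solvent in): dm/dt = −Q_out · m/V(t).
Separate: dm/m = −Q_out dt/V(t) ⇒ ln(m/m₀) = −(Q_out/(Q_in−Q_out)) ln(V/V₀).
m = m₀ (V₀/V)^(Q_out/(Q_in−Q_out)) = 15.0 × (709/518.92)^(-2.7071) = 6.4441 mg.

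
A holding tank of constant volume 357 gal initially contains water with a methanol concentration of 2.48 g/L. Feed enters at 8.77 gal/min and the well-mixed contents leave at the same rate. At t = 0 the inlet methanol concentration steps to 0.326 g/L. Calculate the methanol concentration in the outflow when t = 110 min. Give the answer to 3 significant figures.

Unsteady species balance (constant V, well mixed): V dC/dt = Q(C_in − C).
Time constant τ = V/Q = 357/8.77 = 40.707 min.
Integrating: C(t) = C_in + (C₀ − C_in) e^(−t/τ).
C(110) = 0.326 + (2.48 − 0.326)·e^(−110/40.707) = 0.326 + (2.1540)·0.067055 = 0.47044 g/L.

0.470 g/L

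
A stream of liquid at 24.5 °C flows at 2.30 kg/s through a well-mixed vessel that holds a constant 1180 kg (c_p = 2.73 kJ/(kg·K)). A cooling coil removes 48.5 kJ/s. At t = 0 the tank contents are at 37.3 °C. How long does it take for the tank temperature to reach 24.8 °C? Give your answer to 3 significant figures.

M c_p dT/dt = ṁ c_p (T_in − T) − Q̇.
τ = M/ṁ = 513.04 s; T_ss = T_in − Q̇/(ṁ c_p) = 16.776 °C.
T(t) = T_ss + (T₀ − T_ss) e^(−t/τ). Set T = 24.8:
e^(−t/τ) = (24.8 − 16.776)/(37.3 − 16.776) = 0.39096
t = −513.04 · ln(0.39096) = 481.82 s.

482 s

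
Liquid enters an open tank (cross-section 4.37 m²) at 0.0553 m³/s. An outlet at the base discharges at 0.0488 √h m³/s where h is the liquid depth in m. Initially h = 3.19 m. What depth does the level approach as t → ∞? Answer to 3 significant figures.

1.28 m

Volume balance on the tank: A dh/dt = Q_in − 0.0488 √h. At steady state dh/dt = 0:
Q_in = 0.0488 √h_ss ⇒ √h_ss = 0.0553/0.0488 = 1.1332.
h_ss = 1.1332² = 1.2841 m. (Since h₀ = 3.19 m > h_ss, the level will fall toward this value.)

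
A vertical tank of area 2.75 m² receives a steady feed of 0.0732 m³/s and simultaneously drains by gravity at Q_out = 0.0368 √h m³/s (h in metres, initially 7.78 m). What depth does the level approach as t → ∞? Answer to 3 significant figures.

A dh/dt = Q_in − 0.0368 √h. Steady state requires inflow = outflow:
Q_in = 0.0368 √h_ss ⇒ √h_ss = 0.0732/0.0368 = 1.9891.
h_ss = 1.9891² = 3.9566 m. (Since h₀ = 7.78 m > h_ss, the level will fall toward this value.)

3.96 m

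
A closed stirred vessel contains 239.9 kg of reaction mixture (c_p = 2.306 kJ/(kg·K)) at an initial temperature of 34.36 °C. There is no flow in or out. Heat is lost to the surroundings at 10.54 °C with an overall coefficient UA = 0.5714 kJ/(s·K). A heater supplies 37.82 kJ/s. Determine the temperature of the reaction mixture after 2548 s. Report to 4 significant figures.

73.68 °C

Unsteady energy balance on the tank contents: M c_p dT/dt = −UA(T − T_amb) + Q̇.
dT/dt = (T_ss − T)/τ with T_ss = T_amb + Q̇/UA = 10.54 + 37.82/0.5714 = 76.7283 °C, τ = M c_p/UA = 239.9·2.306/0.5714 = 968.165 s.
T approaches T_ss exponentially: T(t) = T_ss + (T₀ − T_ss) e^(−t/τ).
T(2548) = 76.7283 + (-42.3683)·0.0719500 = 73.6799 °C.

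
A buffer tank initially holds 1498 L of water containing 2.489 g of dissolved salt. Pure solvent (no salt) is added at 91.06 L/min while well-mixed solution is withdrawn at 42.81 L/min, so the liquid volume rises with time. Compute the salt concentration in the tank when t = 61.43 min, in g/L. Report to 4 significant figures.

0.0002118 g/L

Total volume: dV/dt = Q_in − Q_out = 48.2500 L/min, so V(t) = 1498 + 48.2500 t and V(61.43) = 4462.00 L.
Solute balance: dm/dt = 0 − Q_out C = −Q_out m/V(t).
Separate: dm/m = −Q_out dt/V(t) ⇒ ln(m/m₀) = −(Q_out/(Q_in−Q_out)) ln(V/V₀).
m = m₀ (V₀/V)^(Q_out/(Q_in−Q_out)) = 2.489 × (1498/4462.00)^(0.887254) = 0.945042 g.
C = m/V = 0.945042/4462.00 = 0.000211798 g/L.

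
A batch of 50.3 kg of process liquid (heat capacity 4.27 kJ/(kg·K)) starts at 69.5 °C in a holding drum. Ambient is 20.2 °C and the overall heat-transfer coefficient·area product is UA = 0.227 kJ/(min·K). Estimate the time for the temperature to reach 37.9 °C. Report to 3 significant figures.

Energy balance: M c_p dT/dt = −UA(T − T_amb).
τ = M c_p/UA = 946.17 min; T_ss = T_amb = 20.200 °C.
T(t) = T_ss + (T₀ − T_ss)e^(−t/τ); set T = 37.9:
t = −τ ln[(T − T_ss)/(T₀ − T_ss)] = −946.17 · ln(0.35903) = 969.22 min.

969 min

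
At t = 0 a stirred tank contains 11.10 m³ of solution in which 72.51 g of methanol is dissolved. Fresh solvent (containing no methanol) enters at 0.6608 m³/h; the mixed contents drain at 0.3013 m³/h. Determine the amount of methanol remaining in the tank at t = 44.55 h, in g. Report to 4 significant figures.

34.30 g

Total volume: dV/dt = Q_in − Q_out = 0.359500 m³/h, so V(t) = 11.10 + 0.359500 t and V(44.55) = 27.1157 m³.
Species balance (pure solvent in): dm/dt = −Q_out · m/V(t).
dm/m = −Q_out dt/(V₀ + 0.359500 t); integrating gives ln(m/m₀) = −(Q_out/(Q_in−Q_out)) ln(V/V₀).
m = m₀ (V₀/V)^(Q_out/(Q_in−Q_out)) = 72.51 × (11.10/27.1157)^(0.838108) = 34.3002 g.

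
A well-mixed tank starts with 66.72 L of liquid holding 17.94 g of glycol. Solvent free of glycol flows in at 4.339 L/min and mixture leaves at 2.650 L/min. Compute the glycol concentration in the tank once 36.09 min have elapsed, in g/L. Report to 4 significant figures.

0.05076 g/L

Let m(t) be the amount of glycol. Volume: V(t) = V₀ + (Q_in − Q_out) t = 66.72 + 1.68900 t; V(36.09) = 127.676 L.
Species balance (pure solvent in): dm/dt = −Q_out · m/V(t).
Separate: dm/m = −Q_out dt/V(t) ⇒ ln(m/m₀) = −(Q_out/(Q_in−Q_out)) ln(V/V₀).
m = m₀ (V₀/V)^(Q_out/(Q_in−Q_out)) = 17.94 × (66.72/127.676)^(1.56898) = 6.48040 g.
C = m/V = 6.48040/127.676 = 0.0507566 g/L.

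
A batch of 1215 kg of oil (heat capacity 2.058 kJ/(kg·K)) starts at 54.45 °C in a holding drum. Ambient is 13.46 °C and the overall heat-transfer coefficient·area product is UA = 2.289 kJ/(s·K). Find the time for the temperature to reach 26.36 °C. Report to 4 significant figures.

1263 s

Lumped-capacitance energy balance: M c_p dT/dt = UA(T_amb − T).
τ = M c_p/UA = 1092.39 s; T_ss = T_amb = 13.4600 °C.
T(t) = T_ss + (T₀ − T_ss)e^(−t/τ); set T = 26.36:
t = −τ ln[(T − T_ss)/(T₀ − T_ss)] = −1092.39 · ln(0.314711) = 1262.91 s.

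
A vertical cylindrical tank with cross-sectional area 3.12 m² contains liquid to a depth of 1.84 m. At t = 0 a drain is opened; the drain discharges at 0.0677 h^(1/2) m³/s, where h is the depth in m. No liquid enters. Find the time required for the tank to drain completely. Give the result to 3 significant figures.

Accumulation of liquid (constant cross-section A): A dh/dt = −0.0677 √h.
This is separable: 2 d(√h)/dt = −0.0677/A, so √h = √h₀ − (0.0677/(2A)) t.
Tank is empty when √h = 0: t_empty = 2A√h₀/0.0677.
t_empty = 2·3.12·√1.84/0.0677 = 6.2400·1.3565/0.0677 = 125.03 s.

125 s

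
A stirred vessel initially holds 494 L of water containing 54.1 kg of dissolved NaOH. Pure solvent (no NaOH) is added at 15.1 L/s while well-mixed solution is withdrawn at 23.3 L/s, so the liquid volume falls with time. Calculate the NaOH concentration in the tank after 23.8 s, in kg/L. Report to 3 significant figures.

0.0434 kg/L

Let m(t) be the amount of NaOH. Volume: V(t) = V₀ + (Q_in − Q_out) t = 494 − 8.2000 t; V(23.8) = 298.84 L.
No NaOH enters, so dm/dt = −Q_out · (m/V).
dm/m = −Q_out dt/(V₀ − 8.2000 t); integrating gives ln(m/m₀) = −(Q_out/(Q_in−Q_out)) ln(V/V₀).
m = m₀ (V₀/V)^(Q_out/(Q_in−Q_out)) = 54.1 × (494/298.84)^(-2.8415) = 12.970 kg.
C = m/V = 12.970/298.84 = 0.043401 kg/L.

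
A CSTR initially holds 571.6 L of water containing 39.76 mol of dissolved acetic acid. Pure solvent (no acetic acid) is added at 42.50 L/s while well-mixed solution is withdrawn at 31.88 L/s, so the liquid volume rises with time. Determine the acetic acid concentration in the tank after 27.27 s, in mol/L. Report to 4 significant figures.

Let m(t) be the amount of acetic acid. Volume: V(t) = V₀ + (Q_in − Q_out) t = 571.6 + 10.6200 t; V(27.27) = 861.207 L.
No acetic acid enters, so dm/dt = −Q_out · (m/V).
dm/m = −Q_out dt/(V₀ + 10.6200 t); integrating gives ln(m/m₀) = −(Q_out/(Q_in−Q_out)) ln(V/V₀).
m = m₀ (V₀/V)^(Q_out/(Q_in−Q_out)) = 39.76 × (571.6/861.207)^(3.00188) = 11.6162 mol.
C = m/V = 11.6162/861.207 = 0.0134883 mol/L.

0.01349 mol/L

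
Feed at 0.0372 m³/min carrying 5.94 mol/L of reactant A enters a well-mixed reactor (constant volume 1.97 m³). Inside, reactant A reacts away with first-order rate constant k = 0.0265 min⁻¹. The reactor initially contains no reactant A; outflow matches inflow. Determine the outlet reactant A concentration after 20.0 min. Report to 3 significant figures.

Accumulation = in − out − consumed: V dC/dt = Q C_in − Q C − k V C.
dC/dt = (Q/V) C_in − (Q/V + k) C; effective rate a = Q/V + k = 0.018883 + 0.0265 = 0.045383 min⁻¹.
C_ss = Q C_in/(Q + kV) = 2.4715 mol/L; C(t) = C_ss + (C₀ − C_ss) e^(−a t).
C(20.0) = 2.4715 + (-2.4715)·e^(−0.045383·20.0) = 2.4715 + (-2.4715)·0.40347 = 1.4744 mol/L.

1.47 mol/L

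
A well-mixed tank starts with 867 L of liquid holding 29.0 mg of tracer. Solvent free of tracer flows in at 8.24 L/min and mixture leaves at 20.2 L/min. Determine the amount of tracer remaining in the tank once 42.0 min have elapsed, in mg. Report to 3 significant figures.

6.72 mg

Total volume: dV/dt = Q_in − Q_out = -11.960 L/min, so V(t) = 867 − 11.960 t and V(42.0) = 364.68 L.
No tracer enters, so dm/dt = −Q_out · (m/V).
dm/m = −Q_out dt/(V₀ − 11.960 t); integrating gives ln(m/m₀) = −(Q_out/(Q_in−Q_out)) ln(V/V₀).
m = m₀ (V₀/V)^(Q_out/(Q_in−Q_out)) = 29.0 × (867/364.68)^(-1.6890) = 6.7169 mg.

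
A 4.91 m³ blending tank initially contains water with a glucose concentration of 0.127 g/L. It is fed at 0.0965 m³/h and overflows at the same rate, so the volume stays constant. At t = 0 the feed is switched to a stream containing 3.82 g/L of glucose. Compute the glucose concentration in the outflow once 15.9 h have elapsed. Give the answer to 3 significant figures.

Mass balance on the solute (V constant): V dC/dt = Q(C_in − C).
So dC/dt = (C_in − C)/τ with τ = V/Q = 4.91/0.0965 = 50.881 h.
Solution: C(t) = C_in + (C₀ − C_in) e^(−t/τ).
C(15.9) = 3.82 + (0.127 − 3.82)·e^(−15.9/50.881) = 3.82 + (-3.6930)·0.73162 = 1.1181 g/L.

1.12 g/L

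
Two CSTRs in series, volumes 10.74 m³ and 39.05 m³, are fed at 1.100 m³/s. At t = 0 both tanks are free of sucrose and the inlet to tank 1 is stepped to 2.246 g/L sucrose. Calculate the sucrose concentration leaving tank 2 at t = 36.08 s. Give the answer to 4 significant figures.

1.146 g/L

Species balance on tank i: dCᵢ/dt = (Cᵢ₋₁ − Cᵢ)/τᵢ with τᵢ = Vᵢ/Q.
τ₁ = 10.74/1.100 = 9.76364 s; τ₂ = 39.05/1.100 = 35.5000 s.
Solving the cascade with C₁(0)=C₂(0)=0 gives C₂(t) = C_in[1 − (τ₁ e^(−t/τ₁) − τ₂ e^(−t/τ₂))/(τ₁ − τ₂)].
At t = 36.08: e^(−t/τ₁) = 0.0248389, e^(−t/τ₂) = 0.361918.
C₂ = 2.246·[1 − (9.76364·0.0248389 − 35.5000·0.361918)/(-25.7364)] = 2.246·0.510204 = 1.14592 g/L.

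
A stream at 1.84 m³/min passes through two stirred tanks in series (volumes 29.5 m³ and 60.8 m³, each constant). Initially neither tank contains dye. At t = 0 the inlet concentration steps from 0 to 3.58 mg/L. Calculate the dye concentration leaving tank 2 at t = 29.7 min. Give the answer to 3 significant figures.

Species balance on tank i: dCᵢ/dt = (Cᵢ₋₁ − Cᵢ)/τᵢ with τᵢ = Vᵢ/Q.
τ₁ = 29.5/1.84 = 16.033 min; τ₂ = 60.8/1.84 = 33.043 min.
Solving the cascade with C₁(0)=C₂(0)=0 gives C₂(t) = C_in[1 − (τ₁ e^(−t/τ₁) − τ₂ e^(−t/τ₂))/(τ₁ − τ₂)].
At t = 29.7: e^(−t/τ₁) = 0.15685, e^(−t/τ₂) = 0.40705.
C₂ = 3.58·[1 − (16.033·0.15685 − 33.043·0.40705)/(-17.011)] = 3.58·0.35713 = 1.2785 mg/L.

1.28 mg/L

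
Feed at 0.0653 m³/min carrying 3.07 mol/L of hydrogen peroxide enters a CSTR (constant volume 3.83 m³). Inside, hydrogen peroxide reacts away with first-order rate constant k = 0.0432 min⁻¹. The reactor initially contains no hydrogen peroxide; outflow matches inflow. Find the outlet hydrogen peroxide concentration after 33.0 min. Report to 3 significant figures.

Species balance: V dC/dt = Q C_in − Q C − k V C.
This is linear with rate a = Q/V + k = 0.060250 min⁻¹.
C_ss = Q C_in/(Q + kV) = 0.86876 mol/L; C(t) = C_ss + (C₀ − C_ss) e^(−a t).
C(33.0) = 0.86876 + (-0.86876)·e^(−0.060250·33.0) = 0.86876 + (-0.86876)·0.13694 = 0.74979 mol/L.

0.750 mol/L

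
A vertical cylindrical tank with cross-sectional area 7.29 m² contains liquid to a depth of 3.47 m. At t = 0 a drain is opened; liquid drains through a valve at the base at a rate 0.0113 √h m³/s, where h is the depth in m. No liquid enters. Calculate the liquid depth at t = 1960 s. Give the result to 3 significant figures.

Unsteady balance on liquid volume: A dh/dt = −0.0113 √h.
∫ h^(−1/2) dh = −(0.0113/A) ∫ dt, giving 2√h = 2√h₀ − (0.0113/A) t.
√h = √3.47 − 0.0113·1960/(2·7.29) = 1.8628 − 1.5191 = 0.34373.
h = 0.34373² = 0.11815 m.

0.118 m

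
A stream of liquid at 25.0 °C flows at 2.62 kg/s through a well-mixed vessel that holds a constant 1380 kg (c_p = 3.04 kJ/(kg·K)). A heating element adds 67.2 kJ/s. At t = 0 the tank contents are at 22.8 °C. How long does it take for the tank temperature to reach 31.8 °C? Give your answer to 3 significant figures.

Heat balance on the well-mixed liquid: M c_p dT/dt = ṁ c_p (T_in − T) + 67.2.
τ = M/ṁ = 526.72 s; T_ss = T_in + Q̇/(ṁ c_p) = 33.437 °C.
T(t) = T_ss + (T₀ − T_ss) e^(−t/τ). Set T = 31.8:
e^(−t/τ) = (31.8 − 33.437)/(22.8 − 33.437) = 0.15391
t = −526.72 · ln(0.15391) = 985.70 s.

986 s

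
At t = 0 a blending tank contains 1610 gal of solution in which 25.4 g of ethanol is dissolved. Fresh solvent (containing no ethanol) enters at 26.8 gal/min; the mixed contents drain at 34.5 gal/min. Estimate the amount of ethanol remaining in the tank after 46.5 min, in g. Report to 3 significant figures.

Total volume: dV/dt = Q_in − Q_out = -7.7000 gal/min, so V(t) = 1610 − 7.7000 t and V(46.5) = 1252.0 gal.
Species balance (pure solvent in): dm/dt = −Q_out · m/V(t).
dm/m = −Q_out dt/(V₀ − 7.7000 t); integrating gives ln(m/m₀) = −(Q_out/(Q_in−Q_out)) ln(V/V₀).
m = m₀ (V₀/V)^(Q_out/(Q_in−Q_out)) = 25.4 × (1610/1252.0)^(-4.4805) = 8.2298 g.

8.23 g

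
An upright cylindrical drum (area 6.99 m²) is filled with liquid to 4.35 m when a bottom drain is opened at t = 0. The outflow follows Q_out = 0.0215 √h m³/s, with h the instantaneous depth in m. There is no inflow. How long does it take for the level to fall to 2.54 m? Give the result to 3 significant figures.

320 s

With no inflow, A dh/dt = −0.0215 √h.
Separate and integrate: 2(√h − √h₀) = −(0.0215/A) t.
t = 2A(√h₀ − √h)/0.0215 = 2·6.99·(√4.35 − √2.54)/0.0215
  = 13.980 × (2.0857 − 1.5937) / 0.0215 = 319.87 s.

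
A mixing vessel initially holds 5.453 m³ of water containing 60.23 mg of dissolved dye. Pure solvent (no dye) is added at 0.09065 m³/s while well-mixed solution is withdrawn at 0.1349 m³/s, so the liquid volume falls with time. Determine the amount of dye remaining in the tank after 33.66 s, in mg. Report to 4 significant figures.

22.77 mg

Let m(t) be the amount of dye. Volume: V(t) = V₀ + (Q_in − Q_out) t = 5.453 − 0.0442500 t; V(33.66) = 3.96355 m³.
Species balance (pure solvent in): dm/dt = −Q_out · m/V(t).
dm/m = −Q_out dt/(V₀ − 0.0442500 t); integrating gives ln(m/m₀) = −(Q_out/(Q_in−Q_out)) ln(V/V₀).
m = m₀ (V₀/V)^(Q_out/(Q_in−Q_out)) = 60.23 × (5.453/3.96355)^(-3.04859) = 22.7733 mg.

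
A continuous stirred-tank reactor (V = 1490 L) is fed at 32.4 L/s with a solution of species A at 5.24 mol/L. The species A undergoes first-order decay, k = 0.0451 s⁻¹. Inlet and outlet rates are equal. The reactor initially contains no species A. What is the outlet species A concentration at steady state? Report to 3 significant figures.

1.70 mol/L

Accumulation = in − out − consumed: V dC/dt = Q C_in − Q C − k V C.
At steady state: 0 = Q C_in − (Q + kV) C_ss, so C_ss = Q C_in/(Q + kV).
C_ss = 32.4·5.24/(32.4 + 0.0451·1490) = 169.78/99.599 = 1.7046 mol/L.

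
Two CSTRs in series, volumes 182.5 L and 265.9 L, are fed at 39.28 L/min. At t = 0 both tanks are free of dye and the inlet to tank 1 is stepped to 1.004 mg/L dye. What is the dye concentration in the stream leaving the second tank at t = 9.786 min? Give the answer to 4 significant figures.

Time constants: τᵢ = Vᵢ/Q for each well-mixed tank.
τ₁ = 182.5/39.28 = 4.64613 min; τ₂ = 265.9/39.28 = 6.76935 min.
Solving the cascade with C₁(0)=C₂(0)=0 gives C₂(t) = C_in[1 − (τ₁ e^(−t/τ₁) − τ₂ e^(−t/τ₂))/(τ₁ − τ₂)].
At t = 9.786: e^(−t/τ₁) = 0.121691, e^(−t/τ₂) = 0.235597.
C₂ = 1.004·[1 − (4.64613·0.121691 − 6.76935·0.235597)/(-2.12322)] = 1.004·0.515150 = 0.517210 mg/L.

0.5172 mg/L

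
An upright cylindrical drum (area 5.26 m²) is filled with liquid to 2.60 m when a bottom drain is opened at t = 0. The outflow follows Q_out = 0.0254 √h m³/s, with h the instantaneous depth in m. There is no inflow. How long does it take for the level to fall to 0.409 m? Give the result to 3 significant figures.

With no inflow, A dh/dt = −0.0254 √h.
This is separable: 2 d(√h)/dt = −0.0254/A, so √h = √h₀ − (0.0254/(2A)) t.
t = 2A(√h₀ − √h)/0.0254 = 2·5.26·(√2.60 − √0.409)/0.0254
  = 10.520 × (1.6125 − 0.63953) / 0.0254 = 402.96 s.

403 s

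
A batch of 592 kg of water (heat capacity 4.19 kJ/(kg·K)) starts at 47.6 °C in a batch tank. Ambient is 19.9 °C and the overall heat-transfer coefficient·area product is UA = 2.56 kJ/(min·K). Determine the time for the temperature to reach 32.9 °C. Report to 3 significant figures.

M c_p dT/dt = −UA(T − T_amb).
τ = M c_p/UA = 968.94 min; T_ss = T_amb = 19.900 °C.
T(t) = T_ss + (T₀ − T_ss)e^(−t/τ); set T = 32.9:
t = −τ ln[(T − T_ss)/(T₀ − T_ss)] = −968.94 · ln(0.46931) = 732.98 min.

733 min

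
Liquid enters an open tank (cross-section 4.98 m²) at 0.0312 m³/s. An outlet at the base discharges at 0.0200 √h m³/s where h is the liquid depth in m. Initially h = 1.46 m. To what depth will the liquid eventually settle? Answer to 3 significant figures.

2.43 m

A dh/dt = Q_in − 0.0200 √h. Steady state requires inflow = outflow:
Q_in = 0.0200 √h_ss ⇒ √h_ss = 0.0312/0.0200 = 1.5600.
h_ss = 1.5600² = 2.4336 m. (Since h₀ = 1.46 m < h_ss, the level will rise toward this value.)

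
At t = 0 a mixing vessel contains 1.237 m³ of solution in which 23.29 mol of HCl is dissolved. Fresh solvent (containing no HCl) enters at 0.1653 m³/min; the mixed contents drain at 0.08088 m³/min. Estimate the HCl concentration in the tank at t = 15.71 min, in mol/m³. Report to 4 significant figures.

4.521 mol/m³

Let m(t) be the amount of HCl. Volume: V(t) = V₀ + (Q_in − Q_out) t = 1.237 + 0.0844200 t; V(15.71) = 2.56324 m³.
Solute balance: dm/dt = 0 − Q_out C = −Q_out m/V(t).
Separate: dm/m = −Q_out dt/V(t) ⇒ ln(m/m₀) = −(Q_out/(Q_in−Q_out)) ln(V/V₀).
m = m₀ (V₀/V)^(Q_out/(Q_in−Q_out)) = 23.29 × (1.237/2.56324)^(0.958067) = 11.5883 mol.
C = m/V = 11.5883/2.56324 = 4.52095 mol/m³.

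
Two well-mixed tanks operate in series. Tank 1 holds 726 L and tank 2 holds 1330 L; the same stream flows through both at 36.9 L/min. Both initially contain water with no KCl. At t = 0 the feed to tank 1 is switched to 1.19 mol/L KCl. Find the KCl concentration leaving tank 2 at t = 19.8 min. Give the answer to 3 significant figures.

0.200 mol/L

Species balance on tank i: dCᵢ/dt = (Cᵢ₋₁ − Cᵢ)/τᵢ with τᵢ = Vᵢ/Q.
τ₁ = 726/36.9 = 19.675 min; τ₂ = 1330/36.9 = 36.043 min.
Tank 1: C₁ = C_in(1 − e^(−t/τ₁)). Tank 2 (τ₁ ≠ τ₂): C₂ = C_in[1 − (τ₁ e^(−t/τ₁) − τ₂ e^(−t/τ₂))/(τ₁ − τ₂)].
At t = 19.8: e^(−t/τ₁) = 0.36555, e^(−t/τ₂) = 0.57733.
C₂ = 1.19·[1 − (19.675·0.36555 − 36.043·0.57733)/(-16.369)] = 1.19·0.16810 = 0.20004 mol/L.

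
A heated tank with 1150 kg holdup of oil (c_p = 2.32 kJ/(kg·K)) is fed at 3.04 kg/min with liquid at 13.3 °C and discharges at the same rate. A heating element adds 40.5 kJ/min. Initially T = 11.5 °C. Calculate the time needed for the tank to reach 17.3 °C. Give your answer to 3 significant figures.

M c_p dT/dt = ṁ c_p (T_in − T) + Q̇.
τ = M/ṁ = 378.29 min; T_ss = T_in + Q̇/(ṁ c_p) = 19.042 °C.
T(t) = T_ss + (T₀ − T_ss) e^(−t/τ). Set T = 17.3:
e^(−t/τ) = (17.3 − 19.042)/(11.5 − 19.042) = 0.23101
t = −378.29 · ln(0.23101) = 554.30 min.

554 min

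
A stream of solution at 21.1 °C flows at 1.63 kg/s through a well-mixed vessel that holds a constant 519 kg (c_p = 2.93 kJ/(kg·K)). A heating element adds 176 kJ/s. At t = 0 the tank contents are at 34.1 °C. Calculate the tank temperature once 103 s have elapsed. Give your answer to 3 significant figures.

40.7 °C

Energy balance: M c_p dT/dt = ṁ c_p (T_in − T) + 176.
τ = M/ṁ = 318.40 s; T_ss = T_in + Q̇/(ṁ c_p) = 21.1 + 176/(1.63·2.93) = 57.952 °C.
Integrating: T(t) = T_ss + (T₀ − T_ss) e^(−t/τ).
T(103) = 57.952 + (-23.852)·e^(−103/318.40) = 57.952 + (-23.852)·0.72362 = 40.692 °C.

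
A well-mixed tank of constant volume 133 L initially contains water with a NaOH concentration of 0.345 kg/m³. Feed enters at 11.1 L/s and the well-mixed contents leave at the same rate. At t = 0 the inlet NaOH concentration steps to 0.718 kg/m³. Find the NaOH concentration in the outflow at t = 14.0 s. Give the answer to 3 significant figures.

0.602 kg/m³

Species balance on the tank: V dC/dt = Q(C_in − C).
Time constant τ = V/Q = 133/11.1 = 11.982 s.
C approaches C_in exponentially: C(t) = C_in + (C₀ − C_in) e^(−t/τ).
C(14.0) = 0.718 + (0.345 − 0.718)·e^(−14.0/11.982) = 0.718 + (-0.37300)·0.31086 = 0.60205 kg/m³.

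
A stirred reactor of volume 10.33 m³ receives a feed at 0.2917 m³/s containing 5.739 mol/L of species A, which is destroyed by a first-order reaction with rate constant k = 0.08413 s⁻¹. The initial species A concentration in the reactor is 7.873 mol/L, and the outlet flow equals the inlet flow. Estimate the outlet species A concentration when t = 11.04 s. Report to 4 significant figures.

3.302 mol/L

Accumulation = in − out − consumed: V dC/dt = Q C_in − Q C − k V C.
dC/dt = (Q/V) C_in − (Q/V + k) C; effective rate a = Q/V + k = 0.0282381 + 0.08413 = 0.112368 s⁻¹.
C_ss = Q C_in/(Q + kV) = 1.44221 mol/L; C(t) = C_ss + (C₀ − C_ss) e^(−a t).
C(11.04) = 1.44221 + (6.43079)·e^(−0.112368·11.04) = 1.44221 + (6.43079)·0.289227 = 3.30217 mol/L.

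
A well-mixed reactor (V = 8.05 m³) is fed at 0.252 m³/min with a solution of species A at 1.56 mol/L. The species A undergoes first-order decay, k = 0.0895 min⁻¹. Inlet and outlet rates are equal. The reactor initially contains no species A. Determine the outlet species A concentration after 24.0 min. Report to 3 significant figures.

Species balance: V dC/dt = Q C_in − Q C − k V C.
dC/dt = (Q/V) C_in − (Q/V + k) C; effective rate a = Q/V + k = 0.031304 + 0.0895 = 0.12080 min⁻¹.
C_ss = Q C_in/(Q + kV) = 0.40425 mol/L; C(t) = C_ss + (C₀ − C_ss) e^(−a t).
C(24.0) = 0.40425 + (-0.40425)·e^(−0.12080·24.0) = 0.40425 + (-0.40425)·0.055062 = 0.38199 mol/L.

0.382 mol/L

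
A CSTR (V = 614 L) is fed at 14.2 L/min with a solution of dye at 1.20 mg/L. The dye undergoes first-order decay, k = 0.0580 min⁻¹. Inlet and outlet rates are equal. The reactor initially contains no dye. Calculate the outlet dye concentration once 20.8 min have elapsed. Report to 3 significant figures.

Accumulation = in − out − consumed: V dC/dt = Q C_in − Q C − k V C.
This is linear with rate a = Q/V + k = 0.081127 min⁻¹.
C_ss = Q C_in/(Q + kV) = 0.34209 mg/L; C(t) = C_ss + (C₀ − C_ss) e^(−a t).
C(20.8) = 0.34209 + (-0.34209)·e^(−0.081127·20.8) = 0.34209 + (-0.34209)·0.18499 = 0.27880 mg/L.

0.279 mg/L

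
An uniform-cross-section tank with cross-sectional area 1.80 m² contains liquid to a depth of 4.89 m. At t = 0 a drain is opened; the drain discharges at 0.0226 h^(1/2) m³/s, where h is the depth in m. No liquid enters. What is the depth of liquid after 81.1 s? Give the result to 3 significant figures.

A dh/dt = −Q_out = −0.0226 √h.
Separate and integrate: 2(√h − √h₀) = −(0.0226/A) t.
√h = √4.89 − 0.0226·81.1/(2·1.80) = 2.2113 − 0.50913 = 1.7022.
h = 1.7022² = 2.8975 m.

2.90 m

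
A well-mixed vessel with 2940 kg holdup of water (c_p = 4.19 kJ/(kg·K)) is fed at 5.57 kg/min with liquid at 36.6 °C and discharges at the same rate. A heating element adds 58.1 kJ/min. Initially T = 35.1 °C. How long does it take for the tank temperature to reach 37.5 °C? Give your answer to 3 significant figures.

M c_p dT/dt = ṁ c_p (T_in − T) + Q̇.
τ = M/ṁ = 527.83 min; T_ss = T_in + Q̇/(ṁ c_p) = 39.089 °C.
T(t) = T_ss + (T₀ − T_ss) e^(−t/τ). Set T = 37.5:
e^(−t/τ) = (37.5 − 39.089)/(35.1 − 39.089) = 0.39842
t = −527.83 · ln(0.39842) = 485.74 min.

486 min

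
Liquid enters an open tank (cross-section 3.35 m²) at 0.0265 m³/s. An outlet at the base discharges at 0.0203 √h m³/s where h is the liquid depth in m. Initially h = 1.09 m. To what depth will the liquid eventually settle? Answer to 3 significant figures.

Level balance: A dh/dt = 0.0265 − 0.0203 √h. Setting dh/dt = 0:
Q_in = 0.0203 √h_ss ⇒ √h_ss = 0.0265/0.0203 = 1.3054.
h_ss = 1.3054² = 1.7041 m. (Since h₀ = 1.09 m < h_ss, the level will rise toward this value.)

1.70 m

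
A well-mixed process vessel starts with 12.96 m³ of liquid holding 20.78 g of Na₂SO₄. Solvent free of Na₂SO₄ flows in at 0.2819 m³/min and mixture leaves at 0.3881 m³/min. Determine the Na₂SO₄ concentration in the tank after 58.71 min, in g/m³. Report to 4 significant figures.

0.2810 g/m³

Total volume: dV/dt = Q_in − Q_out = -0.106200 m³/min, so V(t) = 12.96 − 0.106200 t and V(58.71) = 6.72500 m³.
No Na₂SO₄ enters, so dm/dt = −Q_out · (m/V).
Separate: dm/m = −Q_out dt/V(t) ⇒ ln(m/m₀) = −(Q_out/(Q_in−Q_out)) ln(V/V₀).
m = m₀ (V₀/V)^(Q_out/(Q_in−Q_out)) = 20.78 × (12.96/6.72500)^(-3.65443) = 1.88996 g.
C = m/V = 1.88996/6.72500 = 0.281035 g/m³.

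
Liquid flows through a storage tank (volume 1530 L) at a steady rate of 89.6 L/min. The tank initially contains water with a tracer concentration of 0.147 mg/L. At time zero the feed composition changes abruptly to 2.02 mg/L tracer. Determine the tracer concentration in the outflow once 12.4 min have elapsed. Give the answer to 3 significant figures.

Species balance on the tank: V dC/dt = Q(C_in − C).
Time constant τ = V/Q = 1530/89.6 = 17.076 min.
C approaches C_in exponentially: C(t) = C_in + (C₀ − C_in) e^(−t/τ).
C(12.4) = 2.02 + (0.147 − 2.02)·e^(−12.4/17.076) = 2.02 + (-1.8730)·0.48376 = 1.1139 mg/L.

1.11 mg/L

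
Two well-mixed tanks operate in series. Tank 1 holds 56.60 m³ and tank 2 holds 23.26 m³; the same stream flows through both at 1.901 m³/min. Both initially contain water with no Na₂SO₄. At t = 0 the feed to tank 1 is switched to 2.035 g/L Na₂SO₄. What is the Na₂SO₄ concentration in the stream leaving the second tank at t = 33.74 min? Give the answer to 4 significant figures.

Species balance on tank i: dCᵢ/dt = (Cᵢ₋₁ − Cᵢ)/τᵢ with τᵢ = Vᵢ/Q.
τ₁ = 56.60/1.901 = 29.7738 min; τ₂ = 23.26/1.901 = 12.2357 min.
Tank 1: C₁ = C_in(1 − e^(−t/τ₁)). Tank 2 (τ₁ ≠ τ₂): C₂ = C_in[1 − (τ₁ e^(−t/τ₁) − τ₂ e^(−t/τ₂))/(τ₁ − τ₂)].
At t = 33.74: e^(−t/τ₁) = 0.321998, e^(−t/τ₂) = 0.0634494.
C₂ = 2.035·[1 − (29.7738·0.321998 − 12.2357·0.0634494)/(17.5381)] = 2.035·0.497623 = 1.01266 g/L.

1.013 g/L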